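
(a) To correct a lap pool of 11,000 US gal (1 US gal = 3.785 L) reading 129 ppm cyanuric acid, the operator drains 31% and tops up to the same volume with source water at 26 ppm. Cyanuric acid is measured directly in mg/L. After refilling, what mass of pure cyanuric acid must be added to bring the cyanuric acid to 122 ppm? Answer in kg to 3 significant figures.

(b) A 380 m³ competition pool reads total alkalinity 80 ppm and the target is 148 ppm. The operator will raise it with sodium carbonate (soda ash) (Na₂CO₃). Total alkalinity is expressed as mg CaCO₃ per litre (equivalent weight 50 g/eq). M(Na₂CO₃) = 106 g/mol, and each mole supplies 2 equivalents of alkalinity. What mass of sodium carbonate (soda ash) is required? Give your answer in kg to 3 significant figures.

(a) Volume: 11,000 US gal × 3.785 L/gal = 41,635 L.
(a) After draining 31% and refilling: 129 × 0.69 + 26 × 0.31 = 97.07 ppm.
(a) Deficit to target: 122 − 97.07 = 24.93 mg/L.
(a) Mass: 24.93 mg/L × 41,635 L = 1038 g cyanuric acid.

(b) Volume: 380 m³ = 380,000 L.
(b) Alkalinity to add: (148 − 80) = 68 mg/L as CaCO₃ × 380,000 L = 25,840 g as CaCO₃.
(b) Equivalents: 25,840 g ÷ 50 g/eq = 516.8 eq.
(b) Each mole of Na₂CO₃ supplies 2 eq, so 516.8 / 2 = 258.4 mol.
(b) Mass: 258.4 mol × 106 g/mol = 27,390 g.

(a) 1.04 kg; (b) 27.4 kg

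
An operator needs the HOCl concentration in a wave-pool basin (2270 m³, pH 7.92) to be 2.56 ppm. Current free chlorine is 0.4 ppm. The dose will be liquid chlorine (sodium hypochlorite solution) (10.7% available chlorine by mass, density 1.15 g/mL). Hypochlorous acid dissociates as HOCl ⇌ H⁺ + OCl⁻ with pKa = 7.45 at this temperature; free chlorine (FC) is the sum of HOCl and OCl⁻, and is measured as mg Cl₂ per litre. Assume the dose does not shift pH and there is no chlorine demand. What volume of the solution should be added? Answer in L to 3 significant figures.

Volume: 2270 m³ = 2,270,000 L.
[OCl⁻]/[HOCl] = 10^(pH − pKa) = 10^(7.92 − 7.45) = 2.951; fraction as HOCl = 1/(1 + 2.951) = 0.2531.
Free chlorine required for 2.56 ppm HOCl: 2.56 / 0.2531 = 10.12 ppm.
FC to add: 10.12 − 0.4 = 9.715 mg/L as Cl₂.
Cl₂ equivalent: 9.715 mg/L × 2,270,000 L = 22,050 g.
Product at 10.7% available Cl: 22,050 / 0.107 = 206,100 g.
Volume: 206,100 g ÷ 1.15 g/mL = 179,200 mL.

179 L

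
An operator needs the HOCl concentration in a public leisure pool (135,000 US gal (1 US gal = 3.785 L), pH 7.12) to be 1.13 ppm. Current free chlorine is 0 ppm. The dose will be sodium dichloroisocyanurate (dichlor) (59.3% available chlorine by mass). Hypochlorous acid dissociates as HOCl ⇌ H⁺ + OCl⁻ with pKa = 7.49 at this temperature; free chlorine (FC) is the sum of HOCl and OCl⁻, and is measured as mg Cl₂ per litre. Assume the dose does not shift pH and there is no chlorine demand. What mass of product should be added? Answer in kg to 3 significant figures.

Volume: 135,000 US gal × 3.785 L/gal = 510,975 L.
[OCl⁻]/[HOCl] = 10^(pH − pKa) = 10^(7.12 − 7.49) = 0.4266; fraction as HOCl = 1/(1 + 0.4266) = 0.701.
Free chlorine required for 1.13 ppm HOCl: 1.13 / 0.701 = 1.612 ppm.
FC to add: 1.612 − 0 = 1.612 mg/L as Cl₂.
Cl₂ equivalent: 1.612 mg/L × 510,975 L = 823.7 g.
Product at 59.3% available Cl: 823.7 / 0.593 = 1389 g.

1.39 kg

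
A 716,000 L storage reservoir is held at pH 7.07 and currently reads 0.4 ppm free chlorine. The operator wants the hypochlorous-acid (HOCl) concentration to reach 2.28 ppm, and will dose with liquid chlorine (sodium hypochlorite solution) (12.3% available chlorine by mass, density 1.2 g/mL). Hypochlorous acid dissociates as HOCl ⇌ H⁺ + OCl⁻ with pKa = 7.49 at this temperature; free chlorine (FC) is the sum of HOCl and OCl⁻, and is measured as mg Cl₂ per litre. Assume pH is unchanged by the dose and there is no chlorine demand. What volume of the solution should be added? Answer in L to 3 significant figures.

[OCl⁻]/[HOCl] = 10^(pH − pKa) = 10^(7.07 − 7.49) = 0.3802; fraction as HOCl = 1/(1 + 0.3802) = 0.7245.
Free chlorine required for 2.28 ppm HOCl: 2.28 / 0.7245 = 3.147 ppm.
FC to add: 3.147 − 0.4 = 2.747 mg/L as Cl₂.
Cl₂ equivalent: 2.747 mg/L × 716,000 L = 1967 g.
Product at 12.3% available Cl: 1967 / 0.123 = 15,990 g.
Volume: 15,990 g ÷ 1.2 g/mL = 13,320 mL.

13.3 L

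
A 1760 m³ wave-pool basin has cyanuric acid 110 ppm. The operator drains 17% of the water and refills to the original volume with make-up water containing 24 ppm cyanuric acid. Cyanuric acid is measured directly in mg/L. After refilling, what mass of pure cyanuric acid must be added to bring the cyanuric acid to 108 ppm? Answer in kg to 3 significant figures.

22.2 kg

Volume: 1760 m³ = 1,760,000 L.
After draining 17% and refilling: 110 × 0.83 + 24 × 0.17 = 95.38 ppm.
Deficit to target: 108 − 95.38 = 12.62 mg/L.
Mass: 12.62 mg/L × 1,760,000 L = 22,210 g cyanuric acid.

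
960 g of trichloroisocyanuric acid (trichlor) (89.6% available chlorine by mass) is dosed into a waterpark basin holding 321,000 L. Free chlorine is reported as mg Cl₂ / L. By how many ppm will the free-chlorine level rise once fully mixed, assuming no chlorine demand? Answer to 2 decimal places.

Available chlorine delivered: 960 g × 0.896 = 860.2 g as Cl₂.
Concentration rise: 860.2 g / 321,000 L = 2.68 mg/L = 2.68 ppm.

2.68 ppm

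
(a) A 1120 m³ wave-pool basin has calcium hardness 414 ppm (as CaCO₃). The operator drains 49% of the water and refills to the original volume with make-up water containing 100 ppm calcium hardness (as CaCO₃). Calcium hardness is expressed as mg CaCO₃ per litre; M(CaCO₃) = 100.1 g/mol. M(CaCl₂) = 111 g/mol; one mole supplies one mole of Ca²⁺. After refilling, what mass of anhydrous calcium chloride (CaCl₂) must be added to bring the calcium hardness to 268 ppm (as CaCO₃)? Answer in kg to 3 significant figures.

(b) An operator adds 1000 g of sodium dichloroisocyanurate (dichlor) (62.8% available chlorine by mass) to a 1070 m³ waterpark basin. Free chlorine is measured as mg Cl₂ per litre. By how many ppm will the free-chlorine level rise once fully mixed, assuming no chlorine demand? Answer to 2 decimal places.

(a) Volume: 1120 m³ = 1,120,000 L.
(a) After draining 49% and refilling: 414 × 0.51 + 100 × 0.49 = 260.14 ppm.
(a) Deficit to target: 268 − 260.14 = 7.86 mg/L.
(a) As CaCO₃: 7.86 mg/L × 1,120,000 L = 8803 g; ÷ 100.1 = 87.94 mol Ca²⁺.
(a) Mass: 87.94 × 111 = 9762 g.

(b) Volume: 1070 m³ = 1,070,000 L.
(b) Available chlorine delivered: 1000 g × 0.628 = 628 g as Cl₂.
(b) Concentration rise: 628 g / 1,070,000 L = 0.5869 mg/L = 0.59 ppm.

(a) 9.76 kg; (b) 0.59 ppm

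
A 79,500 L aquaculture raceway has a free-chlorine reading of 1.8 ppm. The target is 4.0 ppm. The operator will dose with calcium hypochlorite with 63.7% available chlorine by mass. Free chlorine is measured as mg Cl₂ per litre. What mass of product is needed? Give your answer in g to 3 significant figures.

Chlorine deficit: 4.0 − 1.8 = 2.2 ppm = 2.2 mg/L as Cl₂.
Cl₂ equivalent needed: 2.2 mg/L × 79,500 L = 174,900 mg = 174.9 g.
Product at 63.7% available chlorine: 174.9 / 0.637 = 274.6 g.

275 g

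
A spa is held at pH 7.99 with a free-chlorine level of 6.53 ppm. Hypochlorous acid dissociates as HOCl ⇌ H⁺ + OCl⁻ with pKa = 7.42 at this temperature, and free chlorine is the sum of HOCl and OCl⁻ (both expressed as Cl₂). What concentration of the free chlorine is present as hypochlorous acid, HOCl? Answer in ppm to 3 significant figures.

1.38 ppm

[OCl⁻]/[HOCl] = 10^(pH − pKa) = 10^(7.99 − 7.42) = 10^0.57 = 3.715.
Fraction as HOCl = 1 / (1 + 3.715) = 0.2121.
HOCl = 0.2121 × 6.53 ppm = 1.385 ppm.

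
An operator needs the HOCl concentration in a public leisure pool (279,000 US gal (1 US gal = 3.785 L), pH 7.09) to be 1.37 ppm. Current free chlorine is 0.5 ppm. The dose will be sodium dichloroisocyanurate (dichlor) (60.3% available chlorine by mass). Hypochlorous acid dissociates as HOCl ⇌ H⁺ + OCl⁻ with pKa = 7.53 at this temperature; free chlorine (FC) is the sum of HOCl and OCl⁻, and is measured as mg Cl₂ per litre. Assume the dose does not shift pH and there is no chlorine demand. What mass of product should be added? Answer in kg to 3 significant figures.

Volume: 279,000 US gal × 3.785 L/gal = 1,056,015 L.
[OCl⁻]/[HOCl] = 10^(pH − pKa) = 10^(7.09 − 7.53) = 0.3631; fraction as HOCl = 1/(1 + 0.3631) = 0.7336.
Free chlorine required for 1.37 ppm HOCl: 1.37 / 0.7336 = 1.867 ppm.
FC to add: 1.867 − 0.5 = 1.367 mg/L as Cl₂.
Cl₂ equivalent: 1.367 mg/L × 1,056,015 L = 1444 g.
Product at 60.3% available Cl: 1444 / 0.603 = 2395 g.

2.39 kg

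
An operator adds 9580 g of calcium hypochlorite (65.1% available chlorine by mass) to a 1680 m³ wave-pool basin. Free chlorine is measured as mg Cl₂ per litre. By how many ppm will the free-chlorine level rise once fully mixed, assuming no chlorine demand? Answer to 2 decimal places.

3.71 ppm

Volume: 1680 m³ = 1,680,000 L.
Available chlorine delivered: 9580 g × 0.651 = 6237 g as Cl₂.
Concentration rise: 6237 g / 1,680,000 L = 3.712 mg/L = 3.71 ppm.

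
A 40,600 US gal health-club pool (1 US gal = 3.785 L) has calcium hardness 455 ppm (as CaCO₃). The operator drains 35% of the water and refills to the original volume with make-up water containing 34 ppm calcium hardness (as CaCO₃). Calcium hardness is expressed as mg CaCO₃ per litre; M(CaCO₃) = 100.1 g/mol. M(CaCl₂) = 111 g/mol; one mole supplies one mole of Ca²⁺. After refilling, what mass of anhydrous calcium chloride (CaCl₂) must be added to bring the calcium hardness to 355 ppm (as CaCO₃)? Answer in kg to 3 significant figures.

Volume: 40,600 US gal × 3.785 L/gal = 153,671 L.
After draining 35% and refilling: 455 × 0.65 + 34 × 0.35 = 307.65 ppm.
Deficit to target: 355 − 307.65 = 47.35 mg/L.
As CaCO₃: 47.35 mg/L × 153,671 L = 7276 g; ÷ 100.1 = 72.69 mol Ca²⁺.
Mass: 72.69 × 111 = 8069 g.

8.07 kg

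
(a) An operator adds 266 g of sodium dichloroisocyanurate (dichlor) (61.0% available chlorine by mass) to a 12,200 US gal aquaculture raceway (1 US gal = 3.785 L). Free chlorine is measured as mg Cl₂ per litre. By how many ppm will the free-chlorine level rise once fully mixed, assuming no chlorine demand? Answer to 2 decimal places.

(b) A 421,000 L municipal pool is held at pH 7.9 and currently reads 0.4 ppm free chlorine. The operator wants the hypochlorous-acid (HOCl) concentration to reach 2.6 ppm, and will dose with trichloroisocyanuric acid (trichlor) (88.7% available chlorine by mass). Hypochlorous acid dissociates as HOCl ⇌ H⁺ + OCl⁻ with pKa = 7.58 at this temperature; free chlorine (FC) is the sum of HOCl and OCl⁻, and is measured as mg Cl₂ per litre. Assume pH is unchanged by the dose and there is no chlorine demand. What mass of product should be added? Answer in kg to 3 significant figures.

(a) 3.51 ppm; (b) 3.62 kg

(a) Volume: 12,200 US gal × 3.785 L/gal = 46,177 L.
(a) Available chlorine delivered: 266 g × 0.61 = 162.3 g as Cl₂.
(a) Concentration rise: 162.3 g / 46,177 L = 3.514 mg/L = 3.51 ppm.

(b) [OCl⁻]/[HOCl] = 10^(pH − pKa) = 10^(7.9 − 7.58) = 2.089; fraction as HOCl = 1/(1 + 2.089) = 0.3237.
(b) Free chlorine required for 2.6 ppm HOCl: 2.6 / 0.3237 = 8.032 ppm.
(b) FC to add: 8.032 − 0.4 = 7.632 mg/L as Cl₂.
(b) Cl₂ equivalent: 7.632 mg/L × 421,000 L = 3213 g.
(b) Product at 88.7% available Cl: 3213 / 0.887 = 3622 g.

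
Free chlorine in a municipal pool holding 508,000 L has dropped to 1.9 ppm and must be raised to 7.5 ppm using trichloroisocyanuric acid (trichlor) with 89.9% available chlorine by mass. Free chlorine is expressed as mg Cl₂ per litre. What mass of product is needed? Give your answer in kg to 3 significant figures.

3.16 kg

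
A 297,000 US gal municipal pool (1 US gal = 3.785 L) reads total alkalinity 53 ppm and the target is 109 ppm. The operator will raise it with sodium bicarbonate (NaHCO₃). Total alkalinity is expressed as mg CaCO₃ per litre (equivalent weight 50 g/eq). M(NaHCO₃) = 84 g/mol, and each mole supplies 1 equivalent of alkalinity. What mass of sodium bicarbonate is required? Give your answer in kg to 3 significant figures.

106 kg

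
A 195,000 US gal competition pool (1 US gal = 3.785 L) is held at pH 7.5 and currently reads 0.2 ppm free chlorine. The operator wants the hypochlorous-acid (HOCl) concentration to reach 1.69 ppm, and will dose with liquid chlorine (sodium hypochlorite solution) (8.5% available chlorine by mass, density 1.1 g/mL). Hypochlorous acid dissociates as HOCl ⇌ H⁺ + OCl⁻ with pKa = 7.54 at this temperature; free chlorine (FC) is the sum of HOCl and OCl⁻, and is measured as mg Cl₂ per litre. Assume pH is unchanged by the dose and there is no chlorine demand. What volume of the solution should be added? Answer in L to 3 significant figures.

23.9 L

Volume: 195,000 US gal × 3.785 L/gal = 738,075 L.
[OCl⁻]/[HOCl] = 10^(pH − pKa) = 10^(7.5 − 7.54) = 0.912; fraction as HOCl = 1/(1 + 0.912) = 0.523.
Free chlorine required for 1.69 ppm HOCl: 1.69 / 0.523 = 3.231 ppm.
FC to add: 3.231 − 0.2 = 3.031 mg/L as Cl₂.
Cl₂ equivalent: 3.031 mg/L × 738,075 L = 2237 g.
Product at 8.5% available Cl: 2237 / 0.085 = 26,320 g.
Volume: 26,320 g ÷ 1.1 g/mL = 23,930 mL.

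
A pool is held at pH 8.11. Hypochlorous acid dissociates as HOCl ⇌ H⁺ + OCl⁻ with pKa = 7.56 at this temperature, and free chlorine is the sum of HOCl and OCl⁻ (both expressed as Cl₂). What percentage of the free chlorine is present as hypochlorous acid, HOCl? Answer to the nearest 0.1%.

22.0%

[OCl⁻]/[HOCl] = 10^(pH − pKa) = 10^(8.11 − 7.56) = 10^0.55 = 3.548.
Fraction as HOCl = 1 / (1 + 3.548) = 0.2199.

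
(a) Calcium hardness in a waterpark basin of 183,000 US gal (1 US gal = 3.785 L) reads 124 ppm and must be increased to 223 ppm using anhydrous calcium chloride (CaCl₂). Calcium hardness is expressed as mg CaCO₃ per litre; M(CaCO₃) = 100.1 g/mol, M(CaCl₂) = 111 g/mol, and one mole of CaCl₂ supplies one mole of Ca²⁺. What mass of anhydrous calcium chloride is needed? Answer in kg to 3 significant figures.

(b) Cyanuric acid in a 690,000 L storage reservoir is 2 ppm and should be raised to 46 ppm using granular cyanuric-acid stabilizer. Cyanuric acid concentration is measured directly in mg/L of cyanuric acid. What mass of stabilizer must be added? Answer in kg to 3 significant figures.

(a) Volume: 183,000 US gal × 3.785 L/gal = 692,655 L.
(a) Hardness to add: (223 − 124) = 99 mg/L as CaCO₃ × 692,655 L = 68,570 g as CaCO₃.
(a) Moles of Ca²⁺ (1 mol Ca²⁺ ≡ 1 mol CaCO₃): 68,570 / 100.1 g/mol = 685 mol.
(a) Mass of CaCl₂: 685 × 111 = 76,040 g.

(b) CYA to add: (46 − 2) = 44 mg/L × 690,000 L = 30,360 g cyanuric acid.

(a) 76.0 kg; (b) 30.4 kg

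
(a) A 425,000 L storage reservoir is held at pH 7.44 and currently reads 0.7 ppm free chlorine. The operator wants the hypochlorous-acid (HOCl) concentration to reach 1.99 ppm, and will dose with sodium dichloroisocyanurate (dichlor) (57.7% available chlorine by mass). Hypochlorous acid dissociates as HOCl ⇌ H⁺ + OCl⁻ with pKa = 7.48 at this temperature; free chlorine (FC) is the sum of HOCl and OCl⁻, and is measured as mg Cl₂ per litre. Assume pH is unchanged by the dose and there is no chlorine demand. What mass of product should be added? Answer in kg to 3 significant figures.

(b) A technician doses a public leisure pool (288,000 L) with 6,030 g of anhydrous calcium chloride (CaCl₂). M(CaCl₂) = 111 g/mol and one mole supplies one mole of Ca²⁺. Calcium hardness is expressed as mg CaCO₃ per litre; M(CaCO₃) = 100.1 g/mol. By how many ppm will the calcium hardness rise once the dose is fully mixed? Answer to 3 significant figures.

(a) [OCl⁻]/[HOCl] = 10^(pH − pKa) = 10^(7.44 − 7.48) = 0.912; fraction as HOCl = 1/(1 + 0.912) = 0.523.
(a) Free chlorine required for 1.99 ppm HOCl: 1.99 / 0.523 = 3.805 ppm.
(a) FC to add: 3.805 − 0.7 = 3.105 mg/L as Cl₂.
(a) Cl₂ equivalent: 3.105 mg/L × 425,000 L = 1320 g.
(a) Product at 57.7% available Cl: 1320 / 0.577 = 2287 g.

(b) Moles of Ca²⁺: 6,030 g ÷ 111 g/mol = 54.32 mol.
(b) As CaCO₃: 54.32 mol × 100.1 g/mol = 5438 g.
(b) Rise: 5438 g / 288,000 L × 1000 = 18.88 mg/L.

(a) 2.29 kg; (b) 18.9 ppm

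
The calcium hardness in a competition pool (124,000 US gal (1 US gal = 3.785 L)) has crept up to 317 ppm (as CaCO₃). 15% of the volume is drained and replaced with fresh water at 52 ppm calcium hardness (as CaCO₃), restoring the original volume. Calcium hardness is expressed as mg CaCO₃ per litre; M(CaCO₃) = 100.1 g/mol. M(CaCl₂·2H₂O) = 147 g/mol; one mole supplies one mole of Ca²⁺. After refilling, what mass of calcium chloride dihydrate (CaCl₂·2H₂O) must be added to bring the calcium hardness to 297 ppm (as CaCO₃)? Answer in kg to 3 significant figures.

13.6 kg

Volume: 124,000 US gal × 3.785 L/gal = 469,340 L.
After draining 15% and refilling: 317 × 0.85 + 52 × 0.15 = 277.25 ppm.
Deficit to target: 297 − 277.25 = 19.75 mg/L.
As CaCO₃: 19.75 mg/L × 469,340 L = 9269 g; ÷ 100.1 = 92.6 mol Ca²⁺.
Mass: 92.6 × 147 = 13,610 g.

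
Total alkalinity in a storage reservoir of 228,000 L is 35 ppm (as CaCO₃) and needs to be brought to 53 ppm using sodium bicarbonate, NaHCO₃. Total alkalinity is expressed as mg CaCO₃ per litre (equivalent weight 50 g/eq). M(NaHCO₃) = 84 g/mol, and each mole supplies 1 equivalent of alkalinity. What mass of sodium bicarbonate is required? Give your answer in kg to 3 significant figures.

6.89 kg

Alkalinity to add: (53 − 35) = 18 mg/L as CaCO₃ × 228,000 L = 4104 g as CaCO₃.
Equivalents: 4104 g ÷ 50 g/eq = 82.08 eq.
NaHCO₃ supplies 1 eq per mole → 82.08 mol.
Mass: 82.08 mol × 84 g/mol = 6895 g.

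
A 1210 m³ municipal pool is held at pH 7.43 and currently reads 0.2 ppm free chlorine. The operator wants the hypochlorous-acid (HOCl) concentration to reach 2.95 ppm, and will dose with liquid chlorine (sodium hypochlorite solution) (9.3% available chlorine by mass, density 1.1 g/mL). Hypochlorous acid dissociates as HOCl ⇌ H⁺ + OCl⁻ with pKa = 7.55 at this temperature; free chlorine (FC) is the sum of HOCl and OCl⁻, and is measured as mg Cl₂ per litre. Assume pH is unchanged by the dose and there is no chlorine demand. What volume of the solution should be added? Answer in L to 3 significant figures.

59.0 L

Volume: 1210 m³ = 1,210,000 L.
[OCl⁻]/[HOCl] = 10^(pH − pKa) = 10^(7.43 − 7.55) = 0.7586; fraction as HOCl = 1/(1 + 0.7586) = 0.5686.
Free chlorine required for 2.95 ppm HOCl: 2.95 / 0.5686 = 5.188 ppm.
FC to add: 5.188 − 0.2 = 4.988 mg/L as Cl₂.
Cl₂ equivalent: 4.988 mg/L × 1,210,000 L = 6035 g.
Product at 9.3% available Cl: 6035 / 0.093 = 64,900 g.
Volume: 64,900 g ÷ 1.1 g/mL = 59,000 mL.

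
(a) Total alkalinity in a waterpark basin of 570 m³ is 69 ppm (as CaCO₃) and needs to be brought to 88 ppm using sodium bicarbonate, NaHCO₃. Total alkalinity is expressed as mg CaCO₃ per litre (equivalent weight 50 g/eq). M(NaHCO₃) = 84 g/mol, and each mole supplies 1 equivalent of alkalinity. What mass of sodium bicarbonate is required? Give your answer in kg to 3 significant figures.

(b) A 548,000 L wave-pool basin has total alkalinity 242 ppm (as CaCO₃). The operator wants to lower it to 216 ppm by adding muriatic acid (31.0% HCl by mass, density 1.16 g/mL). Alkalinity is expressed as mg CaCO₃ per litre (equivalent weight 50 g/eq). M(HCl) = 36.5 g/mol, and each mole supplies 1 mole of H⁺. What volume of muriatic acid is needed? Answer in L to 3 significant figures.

(a) Volume: 570 m³ = 570,000 L.
(a) Alkalinity to add: (88 − 69) = 19 mg/L as CaCO₃ × 570,000 L = 10,830 g as CaCO₃.
(a) Equivalents: 10,830 g ÷ 50 g/eq = 216.6 eq.
(a) NaHCO₃ supplies 1 eq per mole → 216.6 mol.
(a) Mass: 216.6 mol × 84 g/mol = 18,190 g.

(b) Alkalinity to neutralize: (242 − 216) = 26 mg/L as CaCO₃ × 548,000 L = 14,250 g as CaCO₃.
(b) Equivalents of H⁺ required: 14,250 ÷ 50 g/eq = 285 eq = 285 mol HCl.
(b) Mass of HCl: 285 × 36.5 = 10,400 g.
(b) Mass of 31.0% solution: 10,400 / 0.31 = 33,550 g.
(b) Volume: 33,550 g ÷ 1.16 g/mL = 28,920 mL.

(a) 18.2 kg; (b) 28.9 L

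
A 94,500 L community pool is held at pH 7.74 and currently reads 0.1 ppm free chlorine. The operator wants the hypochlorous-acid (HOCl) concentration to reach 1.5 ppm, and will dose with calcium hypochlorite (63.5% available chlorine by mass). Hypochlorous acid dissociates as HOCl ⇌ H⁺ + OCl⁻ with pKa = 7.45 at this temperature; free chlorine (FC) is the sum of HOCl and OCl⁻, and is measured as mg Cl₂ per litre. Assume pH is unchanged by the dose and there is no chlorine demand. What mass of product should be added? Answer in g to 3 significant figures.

644 g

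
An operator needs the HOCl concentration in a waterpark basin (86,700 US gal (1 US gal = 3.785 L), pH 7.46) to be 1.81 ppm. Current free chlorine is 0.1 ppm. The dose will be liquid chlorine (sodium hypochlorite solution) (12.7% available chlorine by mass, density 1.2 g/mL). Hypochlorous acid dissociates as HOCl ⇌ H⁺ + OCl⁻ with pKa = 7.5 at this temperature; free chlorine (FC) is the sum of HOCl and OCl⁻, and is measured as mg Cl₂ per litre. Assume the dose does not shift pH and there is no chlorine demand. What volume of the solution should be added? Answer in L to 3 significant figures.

7.24 L

Volume: 86,700 US gal × 3.785 L/gal = 328,160 L.
[OCl⁻]/[HOCl] = 10^(pH − pKa) = 10^(7.46 − 7.5) = 0.912; fraction as HOCl = 1/(1 + 0.912) = 0.523.
Free chlorine required for 1.81 ppm HOCl: 1.81 / 0.523 = 3.461 ppm.
FC to add: 3.461 − 0.1 = 3.361 mg/L as Cl₂.
Cl₂ equivalent: 3.361 mg/L × 328,160 L = 1103 g.
Product at 12.7% available Cl: 1103 / 0.127 = 8684 g.
Volume: 8684 g ÷ 1.2 g/mL = 7237 mL.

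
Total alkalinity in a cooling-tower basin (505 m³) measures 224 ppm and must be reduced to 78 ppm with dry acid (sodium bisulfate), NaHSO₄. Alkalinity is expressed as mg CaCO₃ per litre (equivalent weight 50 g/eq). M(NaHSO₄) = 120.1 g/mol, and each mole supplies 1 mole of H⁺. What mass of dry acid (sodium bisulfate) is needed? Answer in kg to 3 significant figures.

177 kg

Volume: 505 m³ = 505,000 L.
Alkalinity to neutralize: (224 − 78) = 146 mg/L as CaCO₃ × 505,000 L = 73,730 g as CaCO₃.
Equivalents of H⁺ required: 73,730 ÷ 50 g/eq = 1475 eq = 1475 mol NaHSO₄.
Mass of NaHSO₄: 1475 × 120.1 = 177,100 g.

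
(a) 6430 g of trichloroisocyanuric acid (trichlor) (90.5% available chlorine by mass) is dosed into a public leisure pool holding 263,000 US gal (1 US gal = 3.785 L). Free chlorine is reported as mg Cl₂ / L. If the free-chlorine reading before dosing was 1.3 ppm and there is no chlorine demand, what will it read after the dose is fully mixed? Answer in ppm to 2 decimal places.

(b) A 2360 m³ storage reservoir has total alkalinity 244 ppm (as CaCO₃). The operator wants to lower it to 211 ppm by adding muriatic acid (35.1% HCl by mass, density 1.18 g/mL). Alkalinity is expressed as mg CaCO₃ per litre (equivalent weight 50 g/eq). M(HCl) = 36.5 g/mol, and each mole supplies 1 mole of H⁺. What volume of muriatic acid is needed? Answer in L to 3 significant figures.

(a) 7.15 ppm; (b) 137 L

(a) Volume: 263,000 US gal × 3.785 L/gal = 995,455 L.
(a) Available chlorine delivered: 6430 g × 0.905 = 5819 g as Cl₂.
(a) Concentration rise: 5819 g / 995,455 L = 5.846 mg/L = 5.85 ppm.
(a) Final FC: 1.3 + 5.85 = 7.15 ppm.

(b) Volume: 2360 m³ = 2,360,000 L.
(b) Alkalinity to neutralize: (244 − 211) = 33 mg/L as CaCO₃ × 2,360,000 L = 77,880 g as CaCO₃.
(b) Equivalents of H⁺ required: 77,880 ÷ 50 g/eq = 1558 eq = 1558 mol HCl.
(b) Mass of HCl: 1558 × 36.5 = 56,850 g.
(b) Mass of 35.1% solution: 56,850 / 0.351 = 162,000 g.
(b) Volume: 162,000 g ÷ 1.18 g/mL = 137,300 mL.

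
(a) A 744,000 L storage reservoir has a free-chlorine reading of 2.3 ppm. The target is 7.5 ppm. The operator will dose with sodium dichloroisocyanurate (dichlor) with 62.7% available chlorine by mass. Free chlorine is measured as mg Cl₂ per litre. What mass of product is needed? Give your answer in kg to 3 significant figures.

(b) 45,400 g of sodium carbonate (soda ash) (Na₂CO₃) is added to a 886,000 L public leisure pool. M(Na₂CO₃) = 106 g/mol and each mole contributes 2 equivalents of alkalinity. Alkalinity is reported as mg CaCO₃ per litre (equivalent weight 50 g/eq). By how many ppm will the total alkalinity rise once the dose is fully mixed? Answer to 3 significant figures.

(a) 6.17 kg; (b) 48.3 ppm

(a) Chlorine deficit: 7.5 − 2.3 = 5.2 ppm = 5.2 mg/L as Cl₂.
(a) Cl₂ equivalent needed: 5.2 mg/L × 744,000 L = 3,869,000 mg = 3869 g.
(a) Product at 62.7% available chlorine: 3869 / 0.627 = 6170 g.

(b) Moles of Na₂CO₃: 45,400 g ÷ 106 g/mol = 428.3 mol → 856.6 eq of alkalinity.
(b) As CaCO₃: 856.6 eq × 50 g/eq = 42,830 g.
(b) Rise: 42,830 g / 886,000 L × 1000 = 48.34 mg/L.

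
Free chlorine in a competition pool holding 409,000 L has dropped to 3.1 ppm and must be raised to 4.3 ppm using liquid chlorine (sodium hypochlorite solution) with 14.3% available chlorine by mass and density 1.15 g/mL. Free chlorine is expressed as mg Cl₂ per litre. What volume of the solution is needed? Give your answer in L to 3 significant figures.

Chlorine deficit: 4.3 − 3.1 = 1.2 ppm = 1.2 mg/L as Cl₂.
Cl₂ equivalent needed: 1.2 mg/L × 409,000 L = 490,800 mg = 490.8 g.
Product at 14.3% available chlorine: 490.8 / 0.143 = 3432 g.
Volume at density 1.15 g/mL: 3432 g ÷ 1.15 g/mL = 2984 mL.

2.98 L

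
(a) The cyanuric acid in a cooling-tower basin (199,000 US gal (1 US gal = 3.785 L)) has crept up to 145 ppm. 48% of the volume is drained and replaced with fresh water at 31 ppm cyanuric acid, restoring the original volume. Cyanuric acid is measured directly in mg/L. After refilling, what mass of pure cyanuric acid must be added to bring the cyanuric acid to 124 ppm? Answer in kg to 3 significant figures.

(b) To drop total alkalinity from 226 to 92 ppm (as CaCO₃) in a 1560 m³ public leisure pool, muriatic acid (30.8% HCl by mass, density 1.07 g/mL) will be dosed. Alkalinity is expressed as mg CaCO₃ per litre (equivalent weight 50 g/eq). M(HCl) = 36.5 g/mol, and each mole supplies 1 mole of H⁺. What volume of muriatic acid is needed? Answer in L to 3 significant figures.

(a) 25.4 kg; (b) 463 L

(a) Volume: 199,000 US gal × 3.785 L/gal = 753,215 L.
(a) After draining 48% and refilling: 145 × 0.52 + 31 × 0.48 = 90.28 ppm.
(a) Deficit to target: 124 − 90.28 = 33.72 mg/L.
(a) Mass: 33.72 mg/L × 753,215 L = 25,400 g cyanuric acid.

(b) Volume: 1560 m³ = 1,560,000 L.
(b) Alkalinity to neutralize: (226 − 92) = 134 mg/L as CaCO₃ × 1,560,000 L = 209,000 g as CaCO₃.
(b) Equivalents of H⁺ required: 209,000 ÷ 50 g/eq = 4181 eq = 4181 mol HCl.
(b) Mass of HCl: 4181 × 36.5 = 152,600 g.
(b) Mass of 30.8% solution: 152,600 / 0.308 = 495,500 g.
(b) Volume: 495,500 g ÷ 1.07 g/mL = 463,000 mL.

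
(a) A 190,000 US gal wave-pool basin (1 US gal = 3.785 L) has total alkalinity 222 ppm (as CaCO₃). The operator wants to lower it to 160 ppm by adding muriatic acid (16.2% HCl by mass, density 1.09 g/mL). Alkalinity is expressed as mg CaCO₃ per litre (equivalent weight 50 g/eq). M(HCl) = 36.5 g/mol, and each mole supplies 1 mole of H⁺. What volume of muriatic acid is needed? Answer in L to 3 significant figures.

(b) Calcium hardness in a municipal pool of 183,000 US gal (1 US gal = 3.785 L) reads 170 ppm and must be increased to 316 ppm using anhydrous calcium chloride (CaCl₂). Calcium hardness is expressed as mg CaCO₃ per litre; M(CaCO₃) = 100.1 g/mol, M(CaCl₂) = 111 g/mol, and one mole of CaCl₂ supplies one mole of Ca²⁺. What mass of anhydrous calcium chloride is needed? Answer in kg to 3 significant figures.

(a) 184 L; (b) 112 kg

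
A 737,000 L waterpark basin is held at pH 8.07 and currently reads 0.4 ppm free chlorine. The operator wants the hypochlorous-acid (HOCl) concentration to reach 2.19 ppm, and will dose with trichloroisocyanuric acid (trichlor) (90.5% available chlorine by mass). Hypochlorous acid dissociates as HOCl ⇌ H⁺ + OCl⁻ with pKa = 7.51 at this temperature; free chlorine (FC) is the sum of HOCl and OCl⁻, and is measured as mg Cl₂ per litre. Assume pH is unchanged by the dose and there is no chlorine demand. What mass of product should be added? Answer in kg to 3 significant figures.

7.93 kg

[OCl⁻]/[HOCl] = 10^(pH − pKa) = 10^(8.07 − 7.51) = 3.631; fraction as HOCl = 1/(1 + 3.631) = 0.2159.
Free chlorine required for 2.19 ppm HOCl: 2.19 / 0.2159 = 10.14 ppm.
FC to add: 10.14 − 0.4 = 9.741 mg/L as Cl₂.
Cl₂ equivalent: 9.741 mg/L × 737,000 L = 7179 g.
Product at 90.5% available Cl: 7179 / 0.905 = 7933 g.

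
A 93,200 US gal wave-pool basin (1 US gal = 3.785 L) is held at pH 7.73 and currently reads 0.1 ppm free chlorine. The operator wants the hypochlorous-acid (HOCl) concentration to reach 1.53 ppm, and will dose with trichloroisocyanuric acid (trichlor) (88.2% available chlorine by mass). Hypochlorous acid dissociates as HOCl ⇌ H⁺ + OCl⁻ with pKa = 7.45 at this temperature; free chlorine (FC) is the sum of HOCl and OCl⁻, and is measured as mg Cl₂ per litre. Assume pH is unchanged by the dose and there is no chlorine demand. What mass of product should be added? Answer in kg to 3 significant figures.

1.74 kg

Volume: 93,200 US gal × 3.785 L/gal = 352,762 L.
[OCl⁻]/[HOCl] = 10^(pH − pKa) = 10^(7.73 − 7.45) = 1.905; fraction as HOCl = 1/(1 + 1.905) = 0.3442.
Free chlorine required for 1.53 ppm HOCl: 1.53 / 0.3442 = 4.445 ppm.
FC to add: 4.445 − 0.1 = 4.345 mg/L as Cl₂.
Cl₂ equivalent: 4.345 mg/L × 352,762 L = 1533 g.
Product at 88.2% available Cl: 1533 / 0.882 = 1738 g.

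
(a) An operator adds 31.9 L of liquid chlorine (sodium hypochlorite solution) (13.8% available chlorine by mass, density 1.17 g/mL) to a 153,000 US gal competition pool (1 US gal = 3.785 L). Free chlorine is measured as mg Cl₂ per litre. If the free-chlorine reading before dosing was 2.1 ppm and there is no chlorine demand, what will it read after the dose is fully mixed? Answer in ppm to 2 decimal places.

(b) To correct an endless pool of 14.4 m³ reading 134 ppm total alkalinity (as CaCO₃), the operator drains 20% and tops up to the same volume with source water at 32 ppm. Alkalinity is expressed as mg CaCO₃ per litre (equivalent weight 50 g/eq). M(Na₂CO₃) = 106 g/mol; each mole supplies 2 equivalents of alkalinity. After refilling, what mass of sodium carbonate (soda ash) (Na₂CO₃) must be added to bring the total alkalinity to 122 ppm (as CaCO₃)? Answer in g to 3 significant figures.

(a) 10.99 ppm; (b) 128 g

(a) Volume: 153,000 US gal × 3.785 L/gal = 579,105 L.
(a) Mass of solution: 31.9 L × 1000 mL/L × 1.17 g/mL = 37,320 g.
(a) Available chlorine delivered: 37,320 g × 0.138 = 5151 g as Cl₂.
(a) Concentration rise: 5151 g / 579,105 L = 8.894 mg/L = 8.89 ppm.
(a) Final FC: 2.1 + 8.89 = 10.99 ppm.

(b) Volume: 14.4 m³ = 14,400 L.
(b) After draining 20% and refilling: 134 × 0.80 + 32 × 0.20 = 113.6 ppm.
(b) Deficit to target: 122 − 113.6 = 8.4 mg/L.
(b) As CaCO₃: 8.4 mg/L × 14,400 L = 121 g; ÷ 50 g/eq ÷ 2 = 1.21 mol Na₂CO₃.
(b) Mass: 1.21 × 106 = 128.2 g.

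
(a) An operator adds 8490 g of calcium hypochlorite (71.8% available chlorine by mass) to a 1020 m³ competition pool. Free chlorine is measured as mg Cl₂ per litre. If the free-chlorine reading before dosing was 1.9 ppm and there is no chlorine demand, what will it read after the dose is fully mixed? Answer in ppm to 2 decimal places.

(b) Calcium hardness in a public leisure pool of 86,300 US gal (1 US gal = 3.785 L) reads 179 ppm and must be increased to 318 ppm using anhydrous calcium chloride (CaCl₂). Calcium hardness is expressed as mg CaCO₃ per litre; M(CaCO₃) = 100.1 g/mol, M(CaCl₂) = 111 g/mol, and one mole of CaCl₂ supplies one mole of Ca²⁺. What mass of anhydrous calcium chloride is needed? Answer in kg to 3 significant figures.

(a) 7.88 ppm; (b) 50.3 kg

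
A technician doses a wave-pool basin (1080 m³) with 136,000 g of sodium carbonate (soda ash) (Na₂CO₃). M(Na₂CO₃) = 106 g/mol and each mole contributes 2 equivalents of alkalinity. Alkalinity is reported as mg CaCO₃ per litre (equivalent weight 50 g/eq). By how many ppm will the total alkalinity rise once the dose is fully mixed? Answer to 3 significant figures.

Volume: 1080 m³ = 1,080,000 L.
Moles of Na₂CO₃: 136,000 g ÷ 106 g/mol = 1283 mol → 2566 eq of alkalinity.
As CaCO₃: 2566 eq × 50 g/eq = 128,300 g.
Rise: 128,300 g / 1,080,000 L × 1000 = 118.8 mg/L.

119 ppm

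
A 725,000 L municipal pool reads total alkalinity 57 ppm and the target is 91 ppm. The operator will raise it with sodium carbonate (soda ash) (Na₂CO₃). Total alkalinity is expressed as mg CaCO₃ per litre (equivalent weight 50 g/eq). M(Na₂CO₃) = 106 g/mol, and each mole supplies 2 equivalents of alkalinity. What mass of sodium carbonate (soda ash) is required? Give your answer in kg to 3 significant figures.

26.1 kg

Alkalinity to add: (91 − 57) = 34 mg/L as CaCO₃ × 725,000 L = 24,650 g as CaCO₃.
Equivalents: 24,650 g ÷ 50 g/eq = 493 eq.
Each mole of Na₂CO₃ supplies 2 eq, so 493 / 2 = 246.5 mol.
Mass: 246.5 mol × 106 g/mol = 26,130 g.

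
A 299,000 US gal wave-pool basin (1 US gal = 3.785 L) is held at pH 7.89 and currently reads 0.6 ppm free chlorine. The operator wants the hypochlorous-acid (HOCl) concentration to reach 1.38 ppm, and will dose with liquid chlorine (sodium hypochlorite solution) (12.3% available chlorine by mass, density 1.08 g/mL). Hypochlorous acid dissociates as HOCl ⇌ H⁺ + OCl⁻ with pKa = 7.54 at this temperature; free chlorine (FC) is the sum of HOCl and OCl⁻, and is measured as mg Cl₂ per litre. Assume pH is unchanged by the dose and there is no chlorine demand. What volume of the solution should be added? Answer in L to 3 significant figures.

Volume: 299,000 US gal × 3.785 L/gal = 1,131,715 L.
[OCl⁻]/[HOCl] = 10^(pH − pKa) = 10^(7.89 − 7.54) = 2.239; fraction as HOCl = 1/(1 + 2.239) = 0.3088.
Free chlorine required for 1.38 ppm HOCl: 1.38 / 0.3088 = 4.469 ppm.
FC to add: 4.469 − 0.6 = 3.869 mg/L as Cl₂.
Cl₂ equivalent: 3.869 mg/L × 1,131,715 L = 4379 g.
Product at 12.3% available Cl: 4379 / 0.123 = 35,600 g.
Volume: 35,600 g ÷ 1.08 g/mL = 32,970 mL.

33.0 L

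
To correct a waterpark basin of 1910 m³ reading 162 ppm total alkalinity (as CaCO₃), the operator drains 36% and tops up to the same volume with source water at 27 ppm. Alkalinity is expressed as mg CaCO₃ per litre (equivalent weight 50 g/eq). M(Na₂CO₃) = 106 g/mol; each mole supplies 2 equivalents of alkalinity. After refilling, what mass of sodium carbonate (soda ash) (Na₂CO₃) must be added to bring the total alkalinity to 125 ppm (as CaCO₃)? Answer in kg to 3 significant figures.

23.5 kg

Volume: 1910 m³ = 1,910,000 L.
After draining 36% and refilling: 162 × 0.64 + 27 × 0.36 = 113.4 ppm.
Deficit to target: 125 − 113.4 = 11.6 mg/L.
As CaCO₃: 11.6 mg/L × 1,910,000 L = 22,160 g; ÷ 50 g/eq ÷ 2 = 221.6 mol Na₂CO₃.
Mass: 221.6 × 106 = 23,490 g.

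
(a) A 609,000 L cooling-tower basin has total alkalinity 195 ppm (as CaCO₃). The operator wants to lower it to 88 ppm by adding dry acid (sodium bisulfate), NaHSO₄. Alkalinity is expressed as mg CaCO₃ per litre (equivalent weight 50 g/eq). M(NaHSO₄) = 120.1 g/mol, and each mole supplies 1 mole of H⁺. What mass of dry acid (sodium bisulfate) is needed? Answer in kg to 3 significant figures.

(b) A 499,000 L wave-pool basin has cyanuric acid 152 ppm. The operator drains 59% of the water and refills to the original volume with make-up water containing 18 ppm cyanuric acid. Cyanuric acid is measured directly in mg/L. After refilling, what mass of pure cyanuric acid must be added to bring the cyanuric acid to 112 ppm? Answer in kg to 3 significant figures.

(a) 157 kg; (b) 19.5 kg

(a) Alkalinity to neutralize: (195 − 88) = 107 mg/L as CaCO₃ × 609,000 L = 65,160 g as CaCO₃.
(a) Equivalents of H⁺ required: 65,160 ÷ 50 g/eq = 1303 eq = 1303 mol NaHSO₄.
(a) Mass of NaHSO₄: 1303 × 120.1 = 156,500 g.

(b) After draining 59% and refilling: 152 × 0.41 + 18 × 0.59 = 72.94 ppm.
(b) Deficit to target: 112 − 72.94 = 39.06 mg/L.
(b) Mass: 39.06 mg/L × 499,000 L = 19,490 g cyanuric acid.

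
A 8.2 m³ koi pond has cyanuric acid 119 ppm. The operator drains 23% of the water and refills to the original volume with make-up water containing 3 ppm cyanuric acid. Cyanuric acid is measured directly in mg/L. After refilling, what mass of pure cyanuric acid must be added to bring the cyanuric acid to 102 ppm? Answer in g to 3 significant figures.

79.4 g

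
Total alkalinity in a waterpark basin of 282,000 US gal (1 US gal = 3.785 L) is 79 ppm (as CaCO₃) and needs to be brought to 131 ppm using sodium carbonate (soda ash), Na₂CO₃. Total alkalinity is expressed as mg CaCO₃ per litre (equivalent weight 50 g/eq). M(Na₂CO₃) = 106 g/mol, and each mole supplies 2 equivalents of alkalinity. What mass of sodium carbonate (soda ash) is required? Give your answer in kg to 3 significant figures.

58.8 kg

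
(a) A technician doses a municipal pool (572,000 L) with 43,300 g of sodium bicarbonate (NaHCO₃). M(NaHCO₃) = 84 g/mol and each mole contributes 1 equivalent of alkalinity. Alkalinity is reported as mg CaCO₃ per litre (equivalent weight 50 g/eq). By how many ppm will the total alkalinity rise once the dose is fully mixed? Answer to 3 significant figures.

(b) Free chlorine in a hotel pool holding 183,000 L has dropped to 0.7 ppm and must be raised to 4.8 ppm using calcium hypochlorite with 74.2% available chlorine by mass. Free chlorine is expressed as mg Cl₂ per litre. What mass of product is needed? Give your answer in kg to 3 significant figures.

(a) Moles of NaHCO₃: 43,300 g ÷ 84 g/mol = 515.5 mol → 515.5 eq of alkalinity.
(a) As CaCO₃: 515.5 eq × 50 g/eq = 25,770 g.
(a) Rise: 25,770 g / 572,000 L × 1000 = 45.06 mg/L.

(b) Chlorine deficit: 4.8 − 0.7 = 4.1 ppm = 4.1 mg/L as Cl₂.
(b) Cl₂ equivalent needed: 4.1 mg/L × 183,000 L = 750,300 mg = 750.3 g.
(b) Product at 74.2% available chlorine: 750.3 / 0.742 = 1011 g.

(a) 45.1 ppm; (b) 1.01 kg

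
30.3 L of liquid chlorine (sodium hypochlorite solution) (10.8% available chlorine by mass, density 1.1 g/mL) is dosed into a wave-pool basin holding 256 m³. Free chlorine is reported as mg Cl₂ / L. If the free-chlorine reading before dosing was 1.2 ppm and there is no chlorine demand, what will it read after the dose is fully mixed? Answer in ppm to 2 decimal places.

15.26 ppm

Volume: 256 m³ = 256,000 L.
Mass of solution: 30.3 L × 1000 mL/L × 1.1 g/mL = 33,330 g.
Available chlorine delivered: 33,330 g × 0.108 = 3600 g as Cl₂.
Concentration rise: 3600 g / 256,000 L = 14.06 mg/L = 14.06 ppm.
Final FC: 1.2 + 14.06 = 15.26 ppm.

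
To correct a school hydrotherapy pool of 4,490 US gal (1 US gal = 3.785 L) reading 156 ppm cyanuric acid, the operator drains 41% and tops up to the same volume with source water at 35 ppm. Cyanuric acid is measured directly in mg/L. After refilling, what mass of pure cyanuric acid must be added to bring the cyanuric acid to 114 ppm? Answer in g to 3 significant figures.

129 g

Volume: 4,490 US gal × 3.785 L/gal = 16,995 L.
After draining 41% and refilling: 156 × 0.59 + 35 × 0.41 = 106.39 ppm.
Deficit to target: 114 − 106.39 = 7.61 mg/L.
Mass: 7.61 mg/L × 16,995 L = 129.3 g cyanuric acid.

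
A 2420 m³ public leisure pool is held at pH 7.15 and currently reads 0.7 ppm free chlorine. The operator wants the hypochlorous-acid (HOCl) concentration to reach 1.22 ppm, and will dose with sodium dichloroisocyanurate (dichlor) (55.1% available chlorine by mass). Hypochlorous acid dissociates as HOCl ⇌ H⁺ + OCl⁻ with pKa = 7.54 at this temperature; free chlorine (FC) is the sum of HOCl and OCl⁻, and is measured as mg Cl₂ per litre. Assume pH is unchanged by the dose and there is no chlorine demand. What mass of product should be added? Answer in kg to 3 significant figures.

Volume: 2420 m³ = 2,420,000 L.
[OCl⁻]/[HOCl] = 10^(pH − pKa) = 10^(7.15 − 7.54) = 0.4074; fraction as HOCl = 1/(1 + 0.4074) = 0.7105.
Free chlorine required for 1.22 ppm HOCl: 1.22 / 0.7105 = 1.717 ppm.
FC to add: 1.717 − 0.7 = 1.017 mg/L as Cl₂.
Cl₂ equivalent: 1.017 mg/L × 2,420,000 L = 2461 g.
Product at 55.1% available Cl: 2461 / 0.551 = 4467 g.

4.47 kg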